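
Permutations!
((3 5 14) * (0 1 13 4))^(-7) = ((0 1 13 4)(3 5 14))^(-7) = (0 1 13 4)(3 14 5)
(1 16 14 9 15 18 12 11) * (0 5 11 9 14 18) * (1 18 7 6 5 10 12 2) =(0 10 12 9 15)(1 16 7 6 5 11 18 2) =[10, 16, 1, 3, 4, 11, 5, 6, 8, 15, 12, 18, 9, 13, 14, 0, 7, 17, 2]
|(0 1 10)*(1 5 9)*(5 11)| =|(0 11 5 9 1 10)| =6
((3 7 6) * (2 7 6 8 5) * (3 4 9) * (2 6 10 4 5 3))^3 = (2 3 9 8 4 7 10)(5 6)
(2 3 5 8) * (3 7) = (2 7 3 5 8) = [0, 1, 7, 5, 4, 8, 6, 3, 2]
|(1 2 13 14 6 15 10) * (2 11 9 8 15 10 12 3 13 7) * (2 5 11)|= 14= |(1 2 7 5 11 9 8 15 12 3 13 14 6 10)|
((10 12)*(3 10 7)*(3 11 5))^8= (3 12 11)(5 10 7)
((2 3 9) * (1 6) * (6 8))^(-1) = (1 6 8)(2 9 3)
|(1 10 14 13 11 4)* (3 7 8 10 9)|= |(1 9 3 7 8 10 14 13 11 4)|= 10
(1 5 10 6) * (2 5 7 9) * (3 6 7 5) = (1 5 10 7 9 2 3 6) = [0, 5, 3, 6, 4, 10, 1, 9, 8, 2, 7]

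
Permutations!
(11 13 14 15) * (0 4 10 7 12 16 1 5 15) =[4, 5, 2, 3, 10, 15, 6, 12, 8, 9, 7, 13, 16, 14, 0, 11, 1] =(0 4 10 7 12 16 1 5 15 11 13 14)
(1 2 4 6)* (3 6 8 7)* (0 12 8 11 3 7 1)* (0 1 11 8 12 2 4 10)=[2, 4, 10, 6, 8, 5, 1, 7, 11, 9, 0, 3, 12]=(12)(0 2 10)(1 4 8 11 3 6)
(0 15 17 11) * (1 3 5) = (0 15 17 11)(1 3 5) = [15, 3, 2, 5, 4, 1, 6, 7, 8, 9, 10, 0, 12, 13, 14, 17, 16, 11]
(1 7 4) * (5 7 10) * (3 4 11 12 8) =[0, 10, 2, 4, 1, 7, 6, 11, 3, 9, 5, 12, 8] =(1 10 5 7 11 12 8 3 4)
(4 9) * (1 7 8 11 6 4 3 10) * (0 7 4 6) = (0 7 8 11)(1 4 9 3 10) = [7, 4, 2, 10, 9, 5, 6, 8, 11, 3, 1, 0]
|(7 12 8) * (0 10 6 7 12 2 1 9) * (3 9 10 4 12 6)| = |(0 4 12 8 6 7 2 1 10 3 9)| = 11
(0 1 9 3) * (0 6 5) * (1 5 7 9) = (0 5)(3 6 7 9) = [5, 1, 2, 6, 4, 0, 7, 9, 8, 3]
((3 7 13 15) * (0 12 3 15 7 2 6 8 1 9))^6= ((15)(0 12 3 2 6 8 1 9)(7 13))^6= (15)(0 1 6 3)(2 12 9 8)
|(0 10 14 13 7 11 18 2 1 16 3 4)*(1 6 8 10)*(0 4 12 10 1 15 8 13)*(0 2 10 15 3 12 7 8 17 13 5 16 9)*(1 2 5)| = 18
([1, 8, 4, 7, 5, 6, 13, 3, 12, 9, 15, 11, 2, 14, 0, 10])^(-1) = [14, 0, 12, 7, 2, 4, 5, 3, 1, 9, 15, 11, 8, 6, 13, 10]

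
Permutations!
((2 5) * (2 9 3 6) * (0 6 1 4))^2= (0 2 9 1)(3 4 6 5)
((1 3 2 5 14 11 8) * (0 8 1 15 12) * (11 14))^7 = ((0 8 15 12)(1 3 2 5 11))^7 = (0 12 15 8)(1 2 11 3 5)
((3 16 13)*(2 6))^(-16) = (3 13 16)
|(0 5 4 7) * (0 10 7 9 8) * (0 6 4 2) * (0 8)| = |(0 5 2 8 6 4 9)(7 10)| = 14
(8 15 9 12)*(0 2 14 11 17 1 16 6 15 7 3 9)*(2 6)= [6, 16, 14, 9, 4, 5, 15, 3, 7, 12, 10, 17, 8, 13, 11, 0, 2, 1]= (0 6 15)(1 16 2 14 11 17)(3 9 12 8 7)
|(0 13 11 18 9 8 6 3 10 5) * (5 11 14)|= 28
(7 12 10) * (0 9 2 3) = (0 9 2 3)(7 12 10) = [9, 1, 3, 0, 4, 5, 6, 12, 8, 2, 7, 11, 10]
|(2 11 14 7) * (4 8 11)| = 6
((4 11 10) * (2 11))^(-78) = ((2 11 10 4))^(-78) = (2 10)(4 11)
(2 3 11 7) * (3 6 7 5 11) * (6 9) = [0, 1, 9, 3, 4, 11, 7, 2, 8, 6, 10, 5] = (2 9 6 7)(5 11)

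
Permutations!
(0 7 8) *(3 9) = (0 7 8)(3 9) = [7, 1, 2, 9, 4, 5, 6, 8, 0, 3]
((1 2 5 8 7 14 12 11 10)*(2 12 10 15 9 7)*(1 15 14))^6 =((1 12 11 14 10 15 9 7)(2 5 8))^6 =(1 9 10 11)(7 15 14 12)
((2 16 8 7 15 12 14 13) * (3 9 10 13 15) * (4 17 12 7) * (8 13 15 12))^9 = (17)(3 7 15 10 9)(12 14)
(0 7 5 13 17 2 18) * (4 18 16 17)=(0 7 5 13 4 18)(2 16 17)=[7, 1, 16, 3, 18, 13, 6, 5, 8, 9, 10, 11, 12, 4, 14, 15, 17, 2, 0]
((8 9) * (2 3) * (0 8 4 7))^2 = ((0 8 9 4 7)(2 3))^2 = (0 9 7 8 4)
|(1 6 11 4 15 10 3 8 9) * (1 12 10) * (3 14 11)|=|(1 6 3 8 9 12 10 14 11 4 15)|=11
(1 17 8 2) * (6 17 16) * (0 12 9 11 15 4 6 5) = (0 12 9 11 15 4 6 17 8 2 1 16 5) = [12, 16, 1, 3, 6, 0, 17, 7, 2, 11, 10, 15, 9, 13, 14, 4, 5, 8]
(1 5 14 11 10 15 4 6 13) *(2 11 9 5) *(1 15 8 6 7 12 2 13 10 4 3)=[0, 13, 11, 1, 7, 14, 10, 12, 6, 5, 8, 4, 2, 15, 9, 3]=(1 13 15 3)(2 11 4 7 12)(5 14 9)(6 10 8)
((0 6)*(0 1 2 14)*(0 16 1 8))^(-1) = (0 8 6)(1 16 14 2)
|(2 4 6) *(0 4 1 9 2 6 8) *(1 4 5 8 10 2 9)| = |(0 5 8)(2 4 10)| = 3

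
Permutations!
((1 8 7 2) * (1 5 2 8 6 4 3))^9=((1 6 4 3)(2 5)(7 8))^9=(1 6 4 3)(2 5)(7 8)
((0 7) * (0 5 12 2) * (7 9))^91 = (0 9 7 5 12 2)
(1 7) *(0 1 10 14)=(0 1 7 10 14)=[1, 7, 2, 3, 4, 5, 6, 10, 8, 9, 14, 11, 12, 13, 0]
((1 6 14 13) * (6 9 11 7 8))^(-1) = (1 13 14 6 8 7 11 9) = ((1 9 11 7 8 6 14 13))^(-1)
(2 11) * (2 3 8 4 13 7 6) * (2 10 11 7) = (2 7 6 10 11 3 8 4 13) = [0, 1, 7, 8, 13, 5, 10, 6, 4, 9, 11, 3, 12, 2]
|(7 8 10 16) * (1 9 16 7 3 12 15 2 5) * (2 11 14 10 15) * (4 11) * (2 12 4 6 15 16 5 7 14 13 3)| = |(1 9 5)(2 7 8 16)(3 4 11 13)(6 15)(10 14)| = 12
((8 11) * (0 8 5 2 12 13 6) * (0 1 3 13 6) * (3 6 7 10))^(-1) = (0 13 3 10 7 12 2 5 11 8)(1 6) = ((0 8 11 5 2 12 7 10 3 13)(1 6))^(-1)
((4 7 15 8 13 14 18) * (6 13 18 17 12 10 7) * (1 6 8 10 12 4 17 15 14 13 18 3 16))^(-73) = (1 16 3 8 4 17 18 6)(7 10 15 14)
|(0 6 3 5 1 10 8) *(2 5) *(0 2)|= |(0 6 3)(1 10 8 2 5)|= 15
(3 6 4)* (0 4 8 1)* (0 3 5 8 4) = (1 3 6 4 5 8) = [0, 3, 2, 6, 5, 8, 4, 7, 1]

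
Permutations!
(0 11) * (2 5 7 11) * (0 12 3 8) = (0 2 5 7 11 12 3 8) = [2, 1, 5, 8, 4, 7, 6, 11, 0, 9, 10, 12, 3]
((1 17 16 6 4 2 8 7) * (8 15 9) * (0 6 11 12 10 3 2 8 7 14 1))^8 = (0 11)(1 15)(2 14)(3 8)(4 10)(6 12)(7 16)(9 17)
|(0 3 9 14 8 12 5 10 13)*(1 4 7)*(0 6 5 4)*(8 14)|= |(14)(0 3 9 8 12 4 7 1)(5 10 13 6)|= 8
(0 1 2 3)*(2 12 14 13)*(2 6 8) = [1, 12, 3, 0, 4, 5, 8, 7, 2, 9, 10, 11, 14, 6, 13] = (0 1 12 14 13 6 8 2 3)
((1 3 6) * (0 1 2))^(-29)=((0 1 3 6 2))^(-29)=(0 1 3 6 2)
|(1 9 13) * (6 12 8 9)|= 6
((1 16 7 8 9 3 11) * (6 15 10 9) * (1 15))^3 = (1 8 16 6 7)(3 10 11 9 15)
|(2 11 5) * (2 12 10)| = 5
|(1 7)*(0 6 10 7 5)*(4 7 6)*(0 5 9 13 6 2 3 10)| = 21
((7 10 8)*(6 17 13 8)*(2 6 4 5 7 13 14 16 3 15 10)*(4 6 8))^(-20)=(2 5 13)(3 15 10 6 17 14 16)(4 8 7)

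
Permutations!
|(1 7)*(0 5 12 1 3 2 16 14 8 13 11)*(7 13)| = 6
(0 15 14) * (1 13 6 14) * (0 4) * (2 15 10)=(0 10 2 15 1 13 6 14 4)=[10, 13, 15, 3, 0, 5, 14, 7, 8, 9, 2, 11, 12, 6, 4, 1]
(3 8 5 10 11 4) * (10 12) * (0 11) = [11, 1, 2, 8, 3, 12, 6, 7, 5, 9, 0, 4, 10] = (0 11 4 3 8 5 12 10)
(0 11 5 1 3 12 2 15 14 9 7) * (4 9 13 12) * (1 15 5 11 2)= [2, 3, 5, 4, 9, 15, 6, 0, 8, 7, 10, 11, 1, 12, 13, 14]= (0 2 5 15 14 13 12 1 3 4 9 7)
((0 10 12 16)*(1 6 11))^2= ((0 10 12 16)(1 6 11))^2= (0 12)(1 11 6)(10 16)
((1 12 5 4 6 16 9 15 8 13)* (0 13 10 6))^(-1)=(0 4 5 12 1 13)(6 10 8 15 9 16)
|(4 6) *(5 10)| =2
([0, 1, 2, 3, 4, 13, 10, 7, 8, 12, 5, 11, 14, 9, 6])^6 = (5 10 6 14 12 9 13)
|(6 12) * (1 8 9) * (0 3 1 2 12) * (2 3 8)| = 8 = |(0 8 9 3 1 2 12 6)|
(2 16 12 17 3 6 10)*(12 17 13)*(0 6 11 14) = (0 6 10 2 16 17 3 11 14)(12 13) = [6, 1, 16, 11, 4, 5, 10, 7, 8, 9, 2, 14, 13, 12, 0, 15, 17, 3]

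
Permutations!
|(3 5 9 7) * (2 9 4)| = |(2 9 7 3 5 4)| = 6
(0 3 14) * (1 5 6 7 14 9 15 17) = (0 3 9 15 17 1 5 6 7 14) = [3, 5, 2, 9, 4, 6, 7, 14, 8, 15, 10, 11, 12, 13, 0, 17, 16, 1]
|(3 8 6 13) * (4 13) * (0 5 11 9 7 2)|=|(0 5 11 9 7 2)(3 8 6 4 13)|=30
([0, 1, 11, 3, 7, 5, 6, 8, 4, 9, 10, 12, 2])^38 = (2 12 11)(4 8 7)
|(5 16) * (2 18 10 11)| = 4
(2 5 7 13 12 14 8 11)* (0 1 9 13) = (0 1 9 13 12 14 8 11 2 5 7) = [1, 9, 5, 3, 4, 7, 6, 0, 11, 13, 10, 2, 14, 12, 8]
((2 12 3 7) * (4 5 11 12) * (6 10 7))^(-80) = ((2 4 5 11 12 3 6 10 7))^(-80) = (2 4 5 11 12 3 6 10 7)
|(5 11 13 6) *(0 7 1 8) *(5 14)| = |(0 7 1 8)(5 11 13 6 14)| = 20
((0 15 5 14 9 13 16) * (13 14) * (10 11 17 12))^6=((0 15 5 13 16)(9 14)(10 11 17 12))^6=(0 15 5 13 16)(10 17)(11 12)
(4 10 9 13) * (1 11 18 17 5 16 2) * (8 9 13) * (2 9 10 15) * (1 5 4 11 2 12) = (1 2 5 16 9 8 10 13 11 18 17 4 15 12) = [0, 2, 5, 3, 15, 16, 6, 7, 10, 8, 13, 18, 1, 11, 14, 12, 9, 4, 17]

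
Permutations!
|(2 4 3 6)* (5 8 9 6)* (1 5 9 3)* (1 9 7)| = 20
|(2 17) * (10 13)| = |(2 17)(10 13)| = 2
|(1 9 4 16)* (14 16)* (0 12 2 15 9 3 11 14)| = |(0 12 2 15 9 4)(1 3 11 14 16)| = 30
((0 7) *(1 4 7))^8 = (7)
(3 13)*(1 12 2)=(1 12 2)(3 13)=[0, 12, 1, 13, 4, 5, 6, 7, 8, 9, 10, 11, 2, 3]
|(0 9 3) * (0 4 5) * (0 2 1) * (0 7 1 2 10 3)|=4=|(0 9)(1 7)(3 4 5 10)|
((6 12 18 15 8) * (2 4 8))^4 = ((2 4 8 6 12 18 15))^4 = (2 12 4 18 8 15 6)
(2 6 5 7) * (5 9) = [0, 1, 6, 3, 4, 7, 9, 2, 8, 5] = (2 6 9 5 7)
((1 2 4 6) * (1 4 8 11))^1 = ((1 2 8 11)(4 6))^1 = (1 2 8 11)(4 6)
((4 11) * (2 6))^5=(2 6)(4 11)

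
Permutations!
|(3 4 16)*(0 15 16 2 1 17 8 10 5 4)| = |(0 15 16 3)(1 17 8 10 5 4 2)| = 28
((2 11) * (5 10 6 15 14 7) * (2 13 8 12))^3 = (2 8 11 12 13)(5 15)(6 7)(10 14) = ((2 11 13 8 12)(5 10 6 15 14 7))^3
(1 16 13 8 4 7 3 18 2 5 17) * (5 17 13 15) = [0, 16, 17, 18, 7, 13, 6, 3, 4, 9, 10, 11, 12, 8, 14, 5, 15, 1, 2] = (1 16 15 5 13 8 4 7 3 18 2 17)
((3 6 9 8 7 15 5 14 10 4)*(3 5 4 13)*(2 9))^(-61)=(2 6 3 13 10 14 5 4 15 7 8 9)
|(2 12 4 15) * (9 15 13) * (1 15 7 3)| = 9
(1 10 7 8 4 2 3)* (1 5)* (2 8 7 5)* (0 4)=(0 4 8)(1 10 5)(2 3)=[4, 10, 3, 2, 8, 1, 6, 7, 0, 9, 5]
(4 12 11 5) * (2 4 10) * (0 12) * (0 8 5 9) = [12, 1, 4, 3, 8, 10, 6, 7, 5, 0, 2, 9, 11] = (0 12 11 9)(2 4 8 5 10)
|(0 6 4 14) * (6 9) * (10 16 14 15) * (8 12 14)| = |(0 9 6 4 15 10 16 8 12 14)| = 10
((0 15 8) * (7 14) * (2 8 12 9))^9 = (0 9)(2 15)(7 14)(8 12)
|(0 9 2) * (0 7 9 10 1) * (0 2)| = 6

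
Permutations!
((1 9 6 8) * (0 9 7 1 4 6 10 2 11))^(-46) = (0 11 2 10 9)(4 8 6)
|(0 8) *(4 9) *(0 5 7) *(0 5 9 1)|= |(0 8 9 4 1)(5 7)|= 10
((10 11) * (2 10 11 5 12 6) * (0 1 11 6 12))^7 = ((12)(0 1 11 6 2 10 5))^7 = (12)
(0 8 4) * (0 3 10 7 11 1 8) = (1 8 4 3 10 7 11) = [0, 8, 2, 10, 3, 5, 6, 11, 4, 9, 7, 1]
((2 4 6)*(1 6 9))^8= (1 4 6 9 2)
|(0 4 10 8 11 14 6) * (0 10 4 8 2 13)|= |(0 8 11 14 6 10 2 13)|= 8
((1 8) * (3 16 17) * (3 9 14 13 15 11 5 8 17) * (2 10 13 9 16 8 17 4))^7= (1 5 2 16 13 8 11 4 17 10 3 15)(9 14)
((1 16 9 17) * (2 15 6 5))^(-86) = (1 9)(2 6)(5 15)(16 17)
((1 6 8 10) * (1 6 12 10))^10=(12)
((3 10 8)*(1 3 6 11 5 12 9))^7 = ((1 3 10 8 6 11 5 12 9))^7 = (1 12 11 8 3 9 5 6 10)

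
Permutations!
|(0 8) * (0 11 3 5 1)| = 6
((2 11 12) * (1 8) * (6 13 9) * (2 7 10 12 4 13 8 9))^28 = ((1 9 6 8)(2 11 4 13)(7 10 12))^28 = (13)(7 10 12)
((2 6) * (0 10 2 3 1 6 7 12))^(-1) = (0 12 7 2 10)(1 3 6)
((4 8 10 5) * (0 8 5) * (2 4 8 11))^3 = ((0 11 2 4 5 8 10))^3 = (0 4 10 2 8 11 5)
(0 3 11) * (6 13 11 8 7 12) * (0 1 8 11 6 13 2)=(0 3 11 1 8 7 12 13 6 2)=[3, 8, 0, 11, 4, 5, 2, 12, 7, 9, 10, 1, 13, 6]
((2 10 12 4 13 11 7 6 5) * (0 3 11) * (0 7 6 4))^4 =((0 3 11 6 5 2 10 12)(4 13 7))^4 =(0 5)(2 3)(4 13 7)(6 12)(10 11)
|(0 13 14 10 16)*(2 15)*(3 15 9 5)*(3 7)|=30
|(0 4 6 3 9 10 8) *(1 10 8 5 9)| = 9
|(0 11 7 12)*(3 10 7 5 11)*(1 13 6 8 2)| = |(0 3 10 7 12)(1 13 6 8 2)(5 11)| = 10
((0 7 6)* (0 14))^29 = ((0 7 6 14))^29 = (0 7 6 14)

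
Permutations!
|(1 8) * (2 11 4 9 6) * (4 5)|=|(1 8)(2 11 5 4 9 6)|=6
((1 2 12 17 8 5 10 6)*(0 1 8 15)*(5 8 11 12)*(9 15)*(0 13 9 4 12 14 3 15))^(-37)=((0 1 2 5 10 6 11 14 3 15 13 9)(4 12 17))^(-37)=(0 9 13 15 3 14 11 6 10 5 2 1)(4 17 12)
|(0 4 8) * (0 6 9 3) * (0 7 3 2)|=|(0 4 8 6 9 2)(3 7)|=6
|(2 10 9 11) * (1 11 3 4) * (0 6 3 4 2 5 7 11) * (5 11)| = |(11)(0 6 3 2 10 9 4 1)(5 7)| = 8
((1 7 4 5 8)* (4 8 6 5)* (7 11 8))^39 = ((1 11 8)(5 6))^39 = (11)(5 6)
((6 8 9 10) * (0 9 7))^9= ((0 9 10 6 8 7))^9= (0 6)(7 10)(8 9)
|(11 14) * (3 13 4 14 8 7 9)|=|(3 13 4 14 11 8 7 9)|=8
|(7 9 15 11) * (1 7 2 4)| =|(1 7 9 15 11 2 4)| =7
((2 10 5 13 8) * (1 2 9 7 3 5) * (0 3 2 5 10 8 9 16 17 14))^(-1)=(0 14 17 16 8 2 7 9 13 5 1 10 3)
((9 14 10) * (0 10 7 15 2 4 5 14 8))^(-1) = (0 8 9 10)(2 15 7 14 5 4)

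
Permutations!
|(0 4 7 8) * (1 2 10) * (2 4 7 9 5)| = 6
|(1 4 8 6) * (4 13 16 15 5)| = |(1 13 16 15 5 4 8 6)| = 8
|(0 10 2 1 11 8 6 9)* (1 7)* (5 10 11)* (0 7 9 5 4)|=|(0 11 8 6 5 10 2 9 7 1 4)|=11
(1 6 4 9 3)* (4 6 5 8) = (1 5 8 4 9 3) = [0, 5, 2, 1, 9, 8, 6, 7, 4, 3]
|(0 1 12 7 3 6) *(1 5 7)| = 10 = |(0 5 7 3 6)(1 12)|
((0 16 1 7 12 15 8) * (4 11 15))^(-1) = (0 8 15 11 4 12 7 1 16) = ((0 16 1 7 12 4 11 15 8))^(-1)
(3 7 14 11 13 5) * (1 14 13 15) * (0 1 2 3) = (0 1 14 11 15 2 3 7 13 5) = [1, 14, 3, 7, 4, 0, 6, 13, 8, 9, 10, 15, 12, 5, 11, 2]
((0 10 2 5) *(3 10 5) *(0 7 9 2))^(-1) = ((0 5 7 9 2 3 10))^(-1) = (0 10 3 2 9 7 5)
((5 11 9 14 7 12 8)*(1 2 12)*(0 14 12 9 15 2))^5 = ((0 14 7 1)(2 9 12 8 5 11 15))^5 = (0 14 7 1)(2 11 8 9 15 5 12)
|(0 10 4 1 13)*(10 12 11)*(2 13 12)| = |(0 2 13)(1 12 11 10 4)| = 15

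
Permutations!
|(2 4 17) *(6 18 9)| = |(2 4 17)(6 18 9)| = 3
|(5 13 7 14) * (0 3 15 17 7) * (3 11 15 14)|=9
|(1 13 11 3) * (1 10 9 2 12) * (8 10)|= |(1 13 11 3 8 10 9 2 12)|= 9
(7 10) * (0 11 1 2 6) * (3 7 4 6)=(0 11 1 2 3 7 10 4 6)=[11, 2, 3, 7, 6, 5, 0, 10, 8, 9, 4, 1]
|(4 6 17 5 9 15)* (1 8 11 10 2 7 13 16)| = 24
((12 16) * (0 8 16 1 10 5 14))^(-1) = ((0 8 16 12 1 10 5 14))^(-1) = (0 14 5 10 1 12 16 8)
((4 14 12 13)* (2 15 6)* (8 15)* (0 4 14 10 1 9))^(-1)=((0 4 10 1 9)(2 8 15 6)(12 13 14))^(-1)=(0 9 1 10 4)(2 6 15 8)(12 14 13)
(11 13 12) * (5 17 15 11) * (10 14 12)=(5 17 15 11 13 10 14 12)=[0, 1, 2, 3, 4, 17, 6, 7, 8, 9, 14, 13, 5, 10, 12, 11, 16, 15]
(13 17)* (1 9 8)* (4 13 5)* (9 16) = (1 16 9 8)(4 13 17 5) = [0, 16, 2, 3, 13, 4, 6, 7, 1, 8, 10, 11, 12, 17, 14, 15, 9, 5]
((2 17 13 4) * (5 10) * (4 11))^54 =((2 17 13 11 4)(5 10))^54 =(2 4 11 13 17)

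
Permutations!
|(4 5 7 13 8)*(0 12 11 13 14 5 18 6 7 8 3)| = 35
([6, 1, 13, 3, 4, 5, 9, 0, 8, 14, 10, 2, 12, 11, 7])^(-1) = (0 7 14 9 6)(2 11 13)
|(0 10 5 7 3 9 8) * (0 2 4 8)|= |(0 10 5 7 3 9)(2 4 8)|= 6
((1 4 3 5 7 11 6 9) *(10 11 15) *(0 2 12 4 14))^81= ((0 2 12 4 3 5 7 15 10 11 6 9 1 14))^81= (0 9 10 5 12 14 6 15 3 2 1 11 7 4)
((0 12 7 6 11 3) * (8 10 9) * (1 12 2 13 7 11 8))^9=((0 2 13 7 6 8 10 9 1 12 11 3))^9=(0 12 10 7)(1 8 13 3)(2 11 9 6)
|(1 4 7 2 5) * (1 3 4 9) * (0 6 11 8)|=|(0 6 11 8)(1 9)(2 5 3 4 7)|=20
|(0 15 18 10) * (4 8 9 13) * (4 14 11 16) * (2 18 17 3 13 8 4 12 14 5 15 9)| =|(0 9 8 2 18 10)(3 13 5 15 17)(11 16 12 14)| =60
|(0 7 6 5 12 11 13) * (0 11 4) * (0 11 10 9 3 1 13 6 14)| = |(0 7 14)(1 13 10 9 3)(4 11 6 5 12)| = 15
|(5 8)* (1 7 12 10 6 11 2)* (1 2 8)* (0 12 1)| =|(0 12 10 6 11 8 5)(1 7)| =14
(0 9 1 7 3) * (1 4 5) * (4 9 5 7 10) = [5, 10, 2, 0, 7, 1, 6, 3, 8, 9, 4] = (0 5 1 10 4 7 3)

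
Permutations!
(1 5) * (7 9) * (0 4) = (0 4)(1 5)(7 9) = [4, 5, 2, 3, 0, 1, 6, 9, 8, 7]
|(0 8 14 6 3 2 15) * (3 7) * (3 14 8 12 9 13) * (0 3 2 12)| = |(2 15 3 12 9 13)(6 7 14)| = 6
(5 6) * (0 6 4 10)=[6, 1, 2, 3, 10, 4, 5, 7, 8, 9, 0]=(0 6 5 4 10)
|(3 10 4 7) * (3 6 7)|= |(3 10 4)(6 7)|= 6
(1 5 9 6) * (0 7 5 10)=(0 7 5 9 6 1 10)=[7, 10, 2, 3, 4, 9, 1, 5, 8, 6, 0]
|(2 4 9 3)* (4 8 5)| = 6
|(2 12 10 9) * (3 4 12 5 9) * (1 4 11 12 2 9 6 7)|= |(1 4 2 5 6 7)(3 11 12 10)|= 12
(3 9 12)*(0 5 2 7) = (0 5 2 7)(3 9 12) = [5, 1, 7, 9, 4, 2, 6, 0, 8, 12, 10, 11, 3]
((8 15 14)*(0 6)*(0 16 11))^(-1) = ((0 6 16 11)(8 15 14))^(-1) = (0 11 16 6)(8 14 15)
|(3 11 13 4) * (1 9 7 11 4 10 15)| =|(1 9 7 11 13 10 15)(3 4)| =14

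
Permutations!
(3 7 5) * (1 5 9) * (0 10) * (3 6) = (0 10)(1 5 6 3 7 9) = [10, 5, 2, 7, 4, 6, 3, 9, 8, 1, 0]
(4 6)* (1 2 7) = (1 2 7)(4 6) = [0, 2, 7, 3, 6, 5, 4, 1]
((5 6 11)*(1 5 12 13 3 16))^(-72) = (16)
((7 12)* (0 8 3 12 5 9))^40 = (0 5 12 8 9 7 3)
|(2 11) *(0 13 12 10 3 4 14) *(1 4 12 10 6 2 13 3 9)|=12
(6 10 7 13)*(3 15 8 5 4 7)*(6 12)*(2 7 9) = (2 7 13 12 6 10 3 15 8 5 4 9) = [0, 1, 7, 15, 9, 4, 10, 13, 5, 2, 3, 11, 6, 12, 14, 8]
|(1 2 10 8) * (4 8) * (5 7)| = |(1 2 10 4 8)(5 7)| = 10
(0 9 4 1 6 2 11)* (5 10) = (0 9 4 1 6 2 11)(5 10) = [9, 6, 11, 3, 1, 10, 2, 7, 8, 4, 5, 0]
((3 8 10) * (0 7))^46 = (3 8 10)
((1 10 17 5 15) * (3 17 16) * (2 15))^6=((1 10 16 3 17 5 2 15))^6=(1 2 17 16)(3 10 15 5)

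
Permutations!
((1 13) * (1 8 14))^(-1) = ((1 13 8 14))^(-1) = (1 14 8 13)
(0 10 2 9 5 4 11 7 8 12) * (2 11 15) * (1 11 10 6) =(0 6 1 11 7 8 12)(2 9 5 4 15) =[6, 11, 9, 3, 15, 4, 1, 8, 12, 5, 10, 7, 0, 13, 14, 2]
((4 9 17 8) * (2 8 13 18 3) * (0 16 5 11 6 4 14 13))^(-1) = ((0 16 5 11 6 4 9 17)(2 8 14 13 18 3))^(-1) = (0 17 9 4 6 11 5 16)(2 3 18 13 14 8)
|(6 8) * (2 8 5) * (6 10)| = 5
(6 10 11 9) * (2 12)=(2 12)(6 10 11 9)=[0, 1, 12, 3, 4, 5, 10, 7, 8, 6, 11, 9, 2]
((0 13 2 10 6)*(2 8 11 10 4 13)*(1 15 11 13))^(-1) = ((0 2 4 1 15 11 10 6)(8 13))^(-1) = (0 6 10 11 15 1 4 2)(8 13)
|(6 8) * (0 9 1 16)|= 4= |(0 9 1 16)(6 8)|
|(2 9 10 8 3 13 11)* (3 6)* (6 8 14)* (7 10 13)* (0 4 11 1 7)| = 12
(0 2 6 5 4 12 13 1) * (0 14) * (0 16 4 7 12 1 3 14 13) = (0 2 6 5 7 12)(1 13 3 14 16 4) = [2, 13, 6, 14, 1, 7, 5, 12, 8, 9, 10, 11, 0, 3, 16, 15, 4]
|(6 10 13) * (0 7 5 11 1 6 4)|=9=|(0 7 5 11 1 6 10 13 4)|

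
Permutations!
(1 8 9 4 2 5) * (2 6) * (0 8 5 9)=(0 8)(1 5)(2 9 4 6)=[8, 5, 9, 3, 6, 1, 2, 7, 0, 4]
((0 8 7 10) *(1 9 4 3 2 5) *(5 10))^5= (0 9)(1 10)(2 5)(3 7)(4 8)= ((0 8 7 5 1 9 4 3 2 10))^5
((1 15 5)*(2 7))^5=((1 15 5)(2 7))^5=(1 5 15)(2 7)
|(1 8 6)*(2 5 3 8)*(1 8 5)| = 2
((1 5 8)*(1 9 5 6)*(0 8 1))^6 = ((0 8 9 5 1 6))^6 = (9)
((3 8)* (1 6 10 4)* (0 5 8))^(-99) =((0 5 8 3)(1 6 10 4))^(-99) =(0 5 8 3)(1 6 10 4)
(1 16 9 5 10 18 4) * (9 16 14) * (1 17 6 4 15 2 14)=(2 14 9 5 10 18 15)(4 17 6)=[0, 1, 14, 3, 17, 10, 4, 7, 8, 5, 18, 11, 12, 13, 9, 2, 16, 6, 15]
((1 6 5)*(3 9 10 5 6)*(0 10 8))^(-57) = ((0 10 5 1 3 9 8))^(-57) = (0 8 9 3 1 5 10)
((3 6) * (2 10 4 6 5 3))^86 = ((2 10 4 6)(3 5))^86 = (2 4)(6 10)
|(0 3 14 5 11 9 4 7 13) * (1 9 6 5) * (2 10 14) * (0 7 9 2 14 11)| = 18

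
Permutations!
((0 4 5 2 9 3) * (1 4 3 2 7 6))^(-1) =((0 3)(1 4 5 7 6)(2 9))^(-1) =(0 3)(1 6 7 5 4)(2 9)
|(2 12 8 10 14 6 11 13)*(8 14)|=6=|(2 12 14 6 11 13)(8 10)|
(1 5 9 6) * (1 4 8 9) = [0, 5, 2, 3, 8, 1, 4, 7, 9, 6] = (1 5)(4 8 9 6)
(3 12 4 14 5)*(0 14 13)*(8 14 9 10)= (0 9 10 8 14 5 3 12 4 13)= [9, 1, 2, 12, 13, 3, 6, 7, 14, 10, 8, 11, 4, 0, 5]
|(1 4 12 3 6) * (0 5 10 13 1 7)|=10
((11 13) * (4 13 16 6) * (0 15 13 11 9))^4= ((0 15 13 9)(4 11 16 6))^4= (16)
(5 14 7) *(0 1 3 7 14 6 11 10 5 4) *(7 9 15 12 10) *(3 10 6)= (0 1 10 5 3 9 15 12 6 11 7 4)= [1, 10, 2, 9, 0, 3, 11, 4, 8, 15, 5, 7, 6, 13, 14, 12]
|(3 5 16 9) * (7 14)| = 4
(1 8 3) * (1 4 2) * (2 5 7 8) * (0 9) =[9, 2, 1, 4, 5, 7, 6, 8, 3, 0] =(0 9)(1 2)(3 4 5 7 8)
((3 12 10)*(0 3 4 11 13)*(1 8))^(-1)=((0 3 12 10 4 11 13)(1 8))^(-1)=(0 13 11 4 10 12 3)(1 8)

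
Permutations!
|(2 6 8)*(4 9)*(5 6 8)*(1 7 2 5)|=6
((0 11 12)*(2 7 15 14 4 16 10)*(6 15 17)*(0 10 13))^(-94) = ((0 11 12 10 2 7 17 6 15 14 4 16 13))^(-94) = (0 4 6 2 11 16 15 7 12 13 14 17 10)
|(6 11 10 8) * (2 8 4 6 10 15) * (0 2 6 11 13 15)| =6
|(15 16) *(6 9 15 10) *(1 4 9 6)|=|(1 4 9 15 16 10)|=6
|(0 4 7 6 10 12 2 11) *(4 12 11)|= 8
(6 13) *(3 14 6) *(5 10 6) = [0, 1, 2, 14, 4, 10, 13, 7, 8, 9, 6, 11, 12, 3, 5] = (3 14 5 10 6 13)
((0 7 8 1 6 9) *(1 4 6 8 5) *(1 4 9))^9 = (0 7 5 4 6 1 8 9)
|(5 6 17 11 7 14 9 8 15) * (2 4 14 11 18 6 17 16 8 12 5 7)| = 14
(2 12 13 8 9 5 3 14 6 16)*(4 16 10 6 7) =(2 12 13 8 9 5 3 14 7 4 16)(6 10) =[0, 1, 12, 14, 16, 3, 10, 4, 9, 5, 6, 11, 13, 8, 7, 15, 2]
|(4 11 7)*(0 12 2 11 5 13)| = 8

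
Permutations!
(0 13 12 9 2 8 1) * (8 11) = (0 13 12 9 2 11 8 1) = [13, 0, 11, 3, 4, 5, 6, 7, 1, 2, 10, 8, 9, 12]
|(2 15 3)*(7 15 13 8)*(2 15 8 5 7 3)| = 7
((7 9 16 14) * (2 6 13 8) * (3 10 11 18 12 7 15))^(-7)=(2 6 13 8)(3 18 9 15 11 7 14 10 12 16)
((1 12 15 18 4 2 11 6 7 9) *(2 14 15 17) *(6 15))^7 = ((1 12 17 2 11 15 18 4 14 6 7 9))^7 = (1 4 17 6 11 9 18 12 14 2 7 15)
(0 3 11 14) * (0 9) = (0 3 11 14 9) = [3, 1, 2, 11, 4, 5, 6, 7, 8, 0, 10, 14, 12, 13, 9]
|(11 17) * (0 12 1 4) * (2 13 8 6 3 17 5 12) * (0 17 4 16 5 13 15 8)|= 20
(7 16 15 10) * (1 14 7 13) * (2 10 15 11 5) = (1 14 7 16 11 5 2 10 13) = [0, 14, 10, 3, 4, 2, 6, 16, 8, 9, 13, 5, 12, 1, 7, 15, 11]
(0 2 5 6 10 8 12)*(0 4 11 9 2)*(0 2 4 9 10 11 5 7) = (0 2 7)(4 5 6 11 10 8 12 9) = [2, 1, 7, 3, 5, 6, 11, 0, 12, 4, 8, 10, 9]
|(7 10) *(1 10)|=3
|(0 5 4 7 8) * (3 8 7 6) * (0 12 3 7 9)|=6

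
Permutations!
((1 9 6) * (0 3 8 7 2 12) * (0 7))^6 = ((0 3 8)(1 9 6)(2 12 7))^6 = (12)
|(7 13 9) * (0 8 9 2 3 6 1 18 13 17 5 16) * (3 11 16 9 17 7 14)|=14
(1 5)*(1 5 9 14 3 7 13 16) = (1 9 14 3 7 13 16) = [0, 9, 2, 7, 4, 5, 6, 13, 8, 14, 10, 11, 12, 16, 3, 15, 1]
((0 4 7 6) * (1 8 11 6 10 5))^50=(0 1 4 8 7 11 10 6 5)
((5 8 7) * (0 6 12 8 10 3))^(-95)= ((0 6 12 8 7 5 10 3))^(-95)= (0 6 12 8 7 5 10 3)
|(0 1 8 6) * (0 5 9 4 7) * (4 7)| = |(0 1 8 6 5 9 7)| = 7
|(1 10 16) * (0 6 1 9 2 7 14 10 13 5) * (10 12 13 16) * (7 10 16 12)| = |(0 6 1 12 13 5)(2 10 16 9)(7 14)| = 12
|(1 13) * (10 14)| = 2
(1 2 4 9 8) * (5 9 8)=(1 2 4 8)(5 9)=[0, 2, 4, 3, 8, 9, 6, 7, 1, 5]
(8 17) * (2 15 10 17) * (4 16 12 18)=[0, 1, 15, 3, 16, 5, 6, 7, 2, 9, 17, 11, 18, 13, 14, 10, 12, 8, 4]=(2 15 10 17 8)(4 16 12 18)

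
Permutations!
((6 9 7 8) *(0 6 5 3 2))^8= (9)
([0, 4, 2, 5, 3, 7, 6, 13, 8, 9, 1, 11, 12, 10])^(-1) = [0, 10, 2, 4, 1, 3, 6, 5, 8, 9, 13, 11, 12, 7]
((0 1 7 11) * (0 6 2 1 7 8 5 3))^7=((0 7 11 6 2 1 8 5 3))^7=(0 5 1 6 7 3 8 2 11)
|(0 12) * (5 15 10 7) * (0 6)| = 12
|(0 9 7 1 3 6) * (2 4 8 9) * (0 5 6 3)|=14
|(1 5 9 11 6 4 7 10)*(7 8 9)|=20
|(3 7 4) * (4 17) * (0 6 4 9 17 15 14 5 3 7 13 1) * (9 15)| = |(0 6 4 7 9 17 15 14 5 3 13 1)| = 12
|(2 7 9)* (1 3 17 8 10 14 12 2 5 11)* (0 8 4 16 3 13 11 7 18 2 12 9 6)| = 24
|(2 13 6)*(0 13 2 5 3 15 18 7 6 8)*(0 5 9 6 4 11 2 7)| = 28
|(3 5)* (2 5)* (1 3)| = 4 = |(1 3 2 5)|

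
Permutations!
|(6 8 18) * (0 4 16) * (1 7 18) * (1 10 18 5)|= 12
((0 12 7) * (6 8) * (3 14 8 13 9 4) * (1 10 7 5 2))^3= (0 2 7 5 10 12 1)(3 6 4 8 9 14 13)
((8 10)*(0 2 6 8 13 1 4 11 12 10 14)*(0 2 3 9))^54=((0 3 9)(1 4 11 12 10 13)(2 6 8 14))^54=(2 8)(6 14)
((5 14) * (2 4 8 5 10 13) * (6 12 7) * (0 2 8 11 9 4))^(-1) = (0 2)(4 9 11)(5 8 13 10 14)(6 7 12)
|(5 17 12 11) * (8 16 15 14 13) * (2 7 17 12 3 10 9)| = 30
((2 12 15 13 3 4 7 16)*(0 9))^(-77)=(0 9)(2 13 7 12 3 16 15 4)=((0 9)(2 12 15 13 3 4 7 16))^(-77)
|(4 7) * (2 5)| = |(2 5)(4 7)| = 2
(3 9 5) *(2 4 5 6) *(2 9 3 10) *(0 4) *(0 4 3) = (0 3)(2 4 5 10)(6 9) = [3, 1, 4, 0, 5, 10, 9, 7, 8, 6, 2]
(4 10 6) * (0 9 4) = (0 9 4 10 6) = [9, 1, 2, 3, 10, 5, 0, 7, 8, 4, 6]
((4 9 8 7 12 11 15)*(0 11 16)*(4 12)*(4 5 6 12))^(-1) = ((0 11 15 4 9 8 7 5 6 12 16))^(-1) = (0 16 12 6 5 7 8 9 4 15 11)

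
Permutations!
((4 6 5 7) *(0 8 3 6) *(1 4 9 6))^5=((0 8 3 1 4)(5 7 9 6))^5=(5 7 9 6)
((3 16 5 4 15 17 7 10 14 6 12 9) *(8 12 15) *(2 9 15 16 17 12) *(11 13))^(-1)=(2 8 4 5 16 6 14 10 7 17 3 9)(11 13)(12 15)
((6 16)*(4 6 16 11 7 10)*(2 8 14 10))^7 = ((16)(2 8 14 10 4 6 11 7))^7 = (16)(2 7 11 6 4 10 14 8)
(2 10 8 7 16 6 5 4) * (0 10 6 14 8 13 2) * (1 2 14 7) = (0 10 13 14 8 1 2 6 5 4)(7 16) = [10, 2, 6, 3, 0, 4, 5, 16, 1, 9, 13, 11, 12, 14, 8, 15, 7]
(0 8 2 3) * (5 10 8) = (0 5 10 8 2 3) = [5, 1, 3, 0, 4, 10, 6, 7, 2, 9, 8]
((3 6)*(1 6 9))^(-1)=((1 6 3 9))^(-1)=(1 9 3 6)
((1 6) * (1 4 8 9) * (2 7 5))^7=((1 6 4 8 9)(2 7 5))^7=(1 4 9 6 8)(2 7 5)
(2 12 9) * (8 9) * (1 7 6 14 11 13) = (1 7 6 14 11 13)(2 12 8 9) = [0, 7, 12, 3, 4, 5, 14, 6, 9, 2, 10, 13, 8, 1, 11]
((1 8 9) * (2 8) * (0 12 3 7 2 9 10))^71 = (0 12 3 7 2 8 10)(1 9)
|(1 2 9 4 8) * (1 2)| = 4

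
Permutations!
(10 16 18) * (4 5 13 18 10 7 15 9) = (4 5 13 18 7 15 9)(10 16) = [0, 1, 2, 3, 5, 13, 6, 15, 8, 4, 16, 11, 12, 18, 14, 9, 10, 17, 7]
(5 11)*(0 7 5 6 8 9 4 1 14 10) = [7, 14, 2, 3, 1, 11, 8, 5, 9, 4, 0, 6, 12, 13, 10] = (0 7 5 11 6 8 9 4 1 14 10)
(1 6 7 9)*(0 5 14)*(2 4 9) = (0 5 14)(1 6 7 2 4 9) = [5, 6, 4, 3, 9, 14, 7, 2, 8, 1, 10, 11, 12, 13, 0]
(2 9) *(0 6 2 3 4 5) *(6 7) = (0 7 6 2 9 3 4 5) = [7, 1, 9, 4, 5, 0, 2, 6, 8, 3]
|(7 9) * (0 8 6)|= 6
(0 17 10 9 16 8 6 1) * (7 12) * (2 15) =(0 17 10 9 16 8 6 1)(2 15)(7 12) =[17, 0, 15, 3, 4, 5, 1, 12, 6, 16, 9, 11, 7, 13, 14, 2, 8, 10]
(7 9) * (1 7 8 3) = (1 7 9 8 3) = [0, 7, 2, 1, 4, 5, 6, 9, 3, 8]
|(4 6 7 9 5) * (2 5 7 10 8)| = |(2 5 4 6 10 8)(7 9)| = 6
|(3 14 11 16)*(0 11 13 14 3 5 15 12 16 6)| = 12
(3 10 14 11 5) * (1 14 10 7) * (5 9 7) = [0, 14, 2, 5, 4, 3, 6, 1, 8, 7, 10, 9, 12, 13, 11] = (1 14 11 9 7)(3 5)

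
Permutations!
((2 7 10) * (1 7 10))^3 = (1 7)(2 10)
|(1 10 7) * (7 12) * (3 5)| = 4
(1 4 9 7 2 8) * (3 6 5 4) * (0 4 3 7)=(0 4 9)(1 7 2 8)(3 6 5)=[4, 7, 8, 6, 9, 3, 5, 2, 1, 0]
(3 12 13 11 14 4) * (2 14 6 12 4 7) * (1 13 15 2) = (1 13 11 6 12 15 2 14 7)(3 4) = [0, 13, 14, 4, 3, 5, 12, 1, 8, 9, 10, 6, 15, 11, 7, 2]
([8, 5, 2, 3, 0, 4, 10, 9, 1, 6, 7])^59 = (0 4 5 1 8)(6 9 7 10)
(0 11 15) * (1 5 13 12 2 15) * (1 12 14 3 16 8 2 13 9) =(0 11 12 13 14 3 16 8 2 15)(1 5 9) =[11, 5, 15, 16, 4, 9, 6, 7, 2, 1, 10, 12, 13, 14, 3, 0, 8]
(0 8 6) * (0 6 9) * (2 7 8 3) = (0 3 2 7 8 9) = [3, 1, 7, 2, 4, 5, 6, 8, 9, 0]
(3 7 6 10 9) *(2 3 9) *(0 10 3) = (0 10 2)(3 7 6) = [10, 1, 0, 7, 4, 5, 3, 6, 8, 9, 2]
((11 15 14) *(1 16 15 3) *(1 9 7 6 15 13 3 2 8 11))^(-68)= (1 9 14 3 15 13 6 16 7)(2 8 11)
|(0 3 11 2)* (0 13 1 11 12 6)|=|(0 3 12 6)(1 11 2 13)|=4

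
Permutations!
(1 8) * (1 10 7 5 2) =(1 8 10 7 5 2) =[0, 8, 1, 3, 4, 2, 6, 5, 10, 9, 7]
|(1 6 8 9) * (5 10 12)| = 12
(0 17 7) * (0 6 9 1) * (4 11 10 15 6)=(0 17 7 4 11 10 15 6 9 1)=[17, 0, 2, 3, 11, 5, 9, 4, 8, 1, 15, 10, 12, 13, 14, 6, 16, 7]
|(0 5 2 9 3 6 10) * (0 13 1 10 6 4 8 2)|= 30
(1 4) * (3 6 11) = [0, 4, 2, 6, 1, 5, 11, 7, 8, 9, 10, 3] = (1 4)(3 6 11)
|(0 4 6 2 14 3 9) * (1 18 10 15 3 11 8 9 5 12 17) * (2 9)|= 8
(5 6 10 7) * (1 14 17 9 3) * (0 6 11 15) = (0 6 10 7 5 11 15)(1 14 17 9 3) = [6, 14, 2, 1, 4, 11, 10, 5, 8, 3, 7, 15, 12, 13, 17, 0, 16, 9]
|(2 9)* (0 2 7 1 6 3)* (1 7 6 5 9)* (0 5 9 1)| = 10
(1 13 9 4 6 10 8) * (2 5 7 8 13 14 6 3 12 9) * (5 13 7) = (1 14 6 10 7 8)(2 13)(3 12 9 4) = [0, 14, 13, 12, 3, 5, 10, 8, 1, 4, 7, 11, 9, 2, 6]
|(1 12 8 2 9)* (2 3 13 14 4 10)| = |(1 12 8 3 13 14 4 10 2 9)| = 10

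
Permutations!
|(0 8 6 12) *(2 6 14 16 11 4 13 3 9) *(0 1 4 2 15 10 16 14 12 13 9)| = |(0 8 12 1 4 9 15 10 16 11 2 6 13 3)| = 14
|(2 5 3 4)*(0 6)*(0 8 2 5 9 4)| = 8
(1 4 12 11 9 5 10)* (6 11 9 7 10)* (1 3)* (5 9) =[0, 4, 2, 1, 12, 6, 11, 10, 8, 9, 3, 7, 5] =(1 4 12 5 6 11 7 10 3)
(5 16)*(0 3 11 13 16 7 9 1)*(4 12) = (0 3 11 13 16 5 7 9 1)(4 12) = [3, 0, 2, 11, 12, 7, 6, 9, 8, 1, 10, 13, 4, 16, 14, 15, 5]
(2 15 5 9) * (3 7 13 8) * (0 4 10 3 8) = (0 4 10 3 7 13)(2 15 5 9) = [4, 1, 15, 7, 10, 9, 6, 13, 8, 2, 3, 11, 12, 0, 14, 5]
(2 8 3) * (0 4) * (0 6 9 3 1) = (0 4 6 9 3 2 8 1) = [4, 0, 8, 2, 6, 5, 9, 7, 1, 3]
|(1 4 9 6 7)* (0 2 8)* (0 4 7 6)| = |(0 2 8 4 9)(1 7)| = 10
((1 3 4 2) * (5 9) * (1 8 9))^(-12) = (1 4 8 5 3 2 9)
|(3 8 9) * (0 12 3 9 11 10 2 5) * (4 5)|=|(0 12 3 8 11 10 2 4 5)|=9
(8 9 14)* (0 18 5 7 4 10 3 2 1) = [18, 0, 1, 2, 10, 7, 6, 4, 9, 14, 3, 11, 12, 13, 8, 15, 16, 17, 5] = (0 18 5 7 4 10 3 2 1)(8 9 14)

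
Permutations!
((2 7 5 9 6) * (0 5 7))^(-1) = (0 2 6 9 5)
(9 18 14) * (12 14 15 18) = [0, 1, 2, 3, 4, 5, 6, 7, 8, 12, 10, 11, 14, 13, 9, 18, 16, 17, 15] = (9 12 14)(15 18)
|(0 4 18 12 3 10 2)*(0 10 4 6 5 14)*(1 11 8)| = 12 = |(0 6 5 14)(1 11 8)(2 10)(3 4 18 12)|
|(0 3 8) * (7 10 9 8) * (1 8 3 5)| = |(0 5 1 8)(3 7 10 9)| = 4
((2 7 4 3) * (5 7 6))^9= (2 7)(3 5)(4 6)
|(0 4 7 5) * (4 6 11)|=|(0 6 11 4 7 5)|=6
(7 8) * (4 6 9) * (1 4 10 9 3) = (1 4 6 3)(7 8)(9 10) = [0, 4, 2, 1, 6, 5, 3, 8, 7, 10, 9]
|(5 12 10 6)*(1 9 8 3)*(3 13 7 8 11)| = 12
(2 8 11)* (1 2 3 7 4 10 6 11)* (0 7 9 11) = (0 7 4 10 6)(1 2 8)(3 9 11) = [7, 2, 8, 9, 10, 5, 0, 4, 1, 11, 6, 3]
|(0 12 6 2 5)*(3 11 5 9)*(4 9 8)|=10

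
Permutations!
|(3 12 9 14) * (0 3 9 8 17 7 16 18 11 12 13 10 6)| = |(0 3 13 10 6)(7 16 18 11 12 8 17)(9 14)| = 70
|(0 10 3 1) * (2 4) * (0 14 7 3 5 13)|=|(0 10 5 13)(1 14 7 3)(2 4)|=4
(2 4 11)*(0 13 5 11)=[13, 1, 4, 3, 0, 11, 6, 7, 8, 9, 10, 2, 12, 5]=(0 13 5 11 2 4)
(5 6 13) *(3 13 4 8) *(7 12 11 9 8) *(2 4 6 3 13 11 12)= [0, 1, 4, 11, 7, 3, 6, 2, 13, 8, 10, 9, 12, 5]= (2 4 7)(3 11 9 8 13 5)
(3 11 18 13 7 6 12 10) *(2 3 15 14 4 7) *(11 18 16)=(2 3 18 13)(4 7 6 12 10 15 14)(11 16)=[0, 1, 3, 18, 7, 5, 12, 6, 8, 9, 15, 16, 10, 2, 4, 14, 11, 17, 13]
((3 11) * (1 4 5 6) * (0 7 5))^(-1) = ((0 7 5 6 1 4)(3 11))^(-1) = (0 4 1 6 5 7)(3 11)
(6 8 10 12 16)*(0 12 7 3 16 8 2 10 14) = (0 12 8 14)(2 10 7 3 16 6) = [12, 1, 10, 16, 4, 5, 2, 3, 14, 9, 7, 11, 8, 13, 0, 15, 6]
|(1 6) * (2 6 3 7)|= 5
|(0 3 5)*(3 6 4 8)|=|(0 6 4 8 3 5)|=6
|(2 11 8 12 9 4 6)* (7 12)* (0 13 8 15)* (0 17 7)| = |(0 13 8)(2 11 15 17 7 12 9 4 6)| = 9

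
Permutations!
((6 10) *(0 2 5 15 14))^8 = (0 15 2 14 5)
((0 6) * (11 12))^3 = (0 6)(11 12)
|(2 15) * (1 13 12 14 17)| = 10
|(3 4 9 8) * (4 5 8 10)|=3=|(3 5 8)(4 9 10)|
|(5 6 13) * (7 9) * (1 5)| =4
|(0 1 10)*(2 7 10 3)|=6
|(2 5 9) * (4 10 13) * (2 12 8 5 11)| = |(2 11)(4 10 13)(5 9 12 8)| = 12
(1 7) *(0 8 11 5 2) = (0 8 11 5 2)(1 7) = [8, 7, 0, 3, 4, 2, 6, 1, 11, 9, 10, 5]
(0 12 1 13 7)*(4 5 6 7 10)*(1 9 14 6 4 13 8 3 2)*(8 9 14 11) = (0 12 14 6 7)(1 9 11 8 3 2)(4 5)(10 13) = [12, 9, 1, 2, 5, 4, 7, 0, 3, 11, 13, 8, 14, 10, 6]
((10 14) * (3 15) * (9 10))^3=((3 15)(9 10 14))^3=(3 15)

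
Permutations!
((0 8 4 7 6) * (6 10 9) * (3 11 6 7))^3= ((0 8 4 3 11 6)(7 10 9))^3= (0 3)(4 6)(8 11)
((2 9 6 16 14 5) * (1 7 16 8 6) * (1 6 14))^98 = (1 16 7)(2 6 14)(5 9 8)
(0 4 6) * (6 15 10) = (0 4 15 10 6) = [4, 1, 2, 3, 15, 5, 0, 7, 8, 9, 6, 11, 12, 13, 14, 10]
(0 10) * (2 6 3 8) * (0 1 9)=[10, 9, 6, 8, 4, 5, 3, 7, 2, 0, 1]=(0 10 1 9)(2 6 3 8)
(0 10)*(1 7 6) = (0 10)(1 7 6) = [10, 7, 2, 3, 4, 5, 1, 6, 8, 9, 0]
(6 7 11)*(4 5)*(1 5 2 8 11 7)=(1 5 4 2 8 11 6)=[0, 5, 8, 3, 2, 4, 1, 7, 11, 9, 10, 6]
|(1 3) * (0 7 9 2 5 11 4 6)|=|(0 7 9 2 5 11 4 6)(1 3)|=8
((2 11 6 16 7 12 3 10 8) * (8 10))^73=(2 11 6 16 7 12 3 8)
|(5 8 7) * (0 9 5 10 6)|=7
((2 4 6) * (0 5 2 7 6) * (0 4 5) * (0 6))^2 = (0 7 6)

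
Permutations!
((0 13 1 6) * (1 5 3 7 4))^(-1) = (0 6 1 4 7 3 5 13)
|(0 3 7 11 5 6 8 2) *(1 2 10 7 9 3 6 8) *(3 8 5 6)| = 10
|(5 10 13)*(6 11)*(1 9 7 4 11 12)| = |(1 9 7 4 11 6 12)(5 10 13)| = 21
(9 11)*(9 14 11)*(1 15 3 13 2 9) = (1 15 3 13 2 9)(11 14) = [0, 15, 9, 13, 4, 5, 6, 7, 8, 1, 10, 14, 12, 2, 11, 3]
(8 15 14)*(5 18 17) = (5 18 17)(8 15 14) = [0, 1, 2, 3, 4, 18, 6, 7, 15, 9, 10, 11, 12, 13, 8, 14, 16, 5, 17]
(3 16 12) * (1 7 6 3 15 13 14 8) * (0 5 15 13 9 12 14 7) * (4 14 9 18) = (0 5 15 18 4 14 8 1)(3 16 9 12 13 7 6) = [5, 0, 2, 16, 14, 15, 3, 6, 1, 12, 10, 11, 13, 7, 8, 18, 9, 17, 4]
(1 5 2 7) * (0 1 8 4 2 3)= [1, 5, 7, 0, 2, 3, 6, 8, 4]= (0 1 5 3)(2 7 8 4)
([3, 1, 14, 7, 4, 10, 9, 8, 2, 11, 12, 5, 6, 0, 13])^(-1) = [13, 1, 8, 0, 4, 11, 12, 3, 7, 6, 5, 9, 10, 14, 2]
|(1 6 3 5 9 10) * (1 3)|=|(1 6)(3 5 9 10)|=4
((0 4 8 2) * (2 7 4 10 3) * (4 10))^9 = ((0 4 8 7 10 3 2))^9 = (0 8 10 2 4 7 3)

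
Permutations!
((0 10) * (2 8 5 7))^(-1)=(0 10)(2 7 5 8)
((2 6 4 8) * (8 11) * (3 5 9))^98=((2 6 4 11 8)(3 5 9))^98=(2 11 6 8 4)(3 9 5)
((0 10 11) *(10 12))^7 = ((0 12 10 11))^7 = (0 11 10 12)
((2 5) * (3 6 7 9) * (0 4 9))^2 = ((0 4 9 3 6 7)(2 5))^2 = (0 9 6)(3 7 4)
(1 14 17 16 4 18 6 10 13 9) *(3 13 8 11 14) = (1 3 13 9)(4 18 6 10 8 11 14 17 16) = [0, 3, 2, 13, 18, 5, 10, 7, 11, 1, 8, 14, 12, 9, 17, 15, 4, 16, 6]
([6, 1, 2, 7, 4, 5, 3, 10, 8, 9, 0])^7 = [3, 1, 2, 10, 4, 5, 7, 0, 8, 9, 6]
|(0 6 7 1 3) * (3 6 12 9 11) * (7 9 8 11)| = 20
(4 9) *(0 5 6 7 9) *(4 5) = (0 4)(5 6 7 9) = [4, 1, 2, 3, 0, 6, 7, 9, 8, 5]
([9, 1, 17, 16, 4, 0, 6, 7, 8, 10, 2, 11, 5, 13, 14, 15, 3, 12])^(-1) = [5, 1, 10, 16, 4, 12, 6, 7, 8, 0, 9, 11, 17, 13, 14, 15, 3, 2]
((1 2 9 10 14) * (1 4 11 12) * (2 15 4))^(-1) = (1 12 11 4 15)(2 14 10 9)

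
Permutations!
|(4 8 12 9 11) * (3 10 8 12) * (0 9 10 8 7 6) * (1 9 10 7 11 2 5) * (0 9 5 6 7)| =|(0 10 11 4 12)(1 5)(2 6 9)(3 8)| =30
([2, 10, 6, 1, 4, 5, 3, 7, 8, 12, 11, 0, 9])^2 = [6, 11, 3, 10, 4, 5, 1, 7, 8, 9, 0, 2, 12]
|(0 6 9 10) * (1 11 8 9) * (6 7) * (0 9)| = |(0 7 6 1 11 8)(9 10)| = 6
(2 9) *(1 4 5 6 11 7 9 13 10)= (1 4 5 6 11 7 9 2 13 10)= [0, 4, 13, 3, 5, 6, 11, 9, 8, 2, 1, 7, 12, 10]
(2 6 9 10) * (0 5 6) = (0 5 6 9 10 2) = [5, 1, 0, 3, 4, 6, 9, 7, 8, 10, 2]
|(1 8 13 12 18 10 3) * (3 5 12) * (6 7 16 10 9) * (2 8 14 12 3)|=|(1 14 12 18 9 6 7 16 10 5 3)(2 8 13)|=33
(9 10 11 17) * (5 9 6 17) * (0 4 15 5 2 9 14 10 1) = (0 4 15 5 14 10 11 2 9 1)(6 17) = [4, 0, 9, 3, 15, 14, 17, 7, 8, 1, 11, 2, 12, 13, 10, 5, 16, 6]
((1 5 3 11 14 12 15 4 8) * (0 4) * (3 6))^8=((0 4 8 1 5 6 3 11 14 12 15))^8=(0 14 6 8 15 11 5 4 12 3 1)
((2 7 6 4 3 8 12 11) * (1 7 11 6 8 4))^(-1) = ((1 7 8 12 6)(2 11)(3 4))^(-1) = (1 6 12 8 7)(2 11)(3 4)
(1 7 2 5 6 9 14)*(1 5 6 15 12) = (1 7 2 6 9 14 5 15 12) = [0, 7, 6, 3, 4, 15, 9, 2, 8, 14, 10, 11, 1, 13, 5, 12]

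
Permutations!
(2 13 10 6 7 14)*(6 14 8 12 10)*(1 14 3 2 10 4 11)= (1 14 10 3 2 13 6 7 8 12 4 11)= [0, 14, 13, 2, 11, 5, 7, 8, 12, 9, 3, 1, 4, 6, 10]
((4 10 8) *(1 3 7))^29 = (1 7 3)(4 8 10)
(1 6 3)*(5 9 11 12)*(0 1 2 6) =(0 1)(2 6 3)(5 9 11 12) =[1, 0, 6, 2, 4, 9, 3, 7, 8, 11, 10, 12, 5]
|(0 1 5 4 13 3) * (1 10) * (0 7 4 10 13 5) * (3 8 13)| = |(0 3 7 4 5 10 1)(8 13)| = 14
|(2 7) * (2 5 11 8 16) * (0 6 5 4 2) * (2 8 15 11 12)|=|(0 6 5 12 2 7 4 8 16)(11 15)|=18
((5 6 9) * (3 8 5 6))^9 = (6 9)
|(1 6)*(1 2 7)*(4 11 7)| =6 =|(1 6 2 4 11 7)|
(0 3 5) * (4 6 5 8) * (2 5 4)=[3, 1, 5, 8, 6, 0, 4, 7, 2]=(0 3 8 2 5)(4 6)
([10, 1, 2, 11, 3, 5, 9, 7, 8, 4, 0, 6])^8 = (3 9 11 4 6)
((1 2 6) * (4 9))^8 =(9)(1 6 2)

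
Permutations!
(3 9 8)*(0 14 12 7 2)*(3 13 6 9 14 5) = (0 5 3 14 12 7 2)(6 9 8 13) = [5, 1, 0, 14, 4, 3, 9, 2, 13, 8, 10, 11, 7, 6, 12]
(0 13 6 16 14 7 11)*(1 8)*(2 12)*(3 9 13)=[3, 8, 12, 9, 4, 5, 16, 11, 1, 13, 10, 0, 2, 6, 7, 15, 14]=(0 3 9 13 6 16 14 7 11)(1 8)(2 12)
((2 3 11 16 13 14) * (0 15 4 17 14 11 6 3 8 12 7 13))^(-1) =(0 16 11 13 7 12 8 2 14 17 4 15)(3 6)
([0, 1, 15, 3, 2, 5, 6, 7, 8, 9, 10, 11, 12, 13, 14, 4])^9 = (15)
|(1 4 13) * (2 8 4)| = |(1 2 8 4 13)| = 5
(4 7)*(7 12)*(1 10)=(1 10)(4 12 7)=[0, 10, 2, 3, 12, 5, 6, 4, 8, 9, 1, 11, 7]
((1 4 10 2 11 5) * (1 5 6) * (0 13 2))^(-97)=(0 10 4 1 6 11 2 13)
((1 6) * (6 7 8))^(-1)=((1 7 8 6))^(-1)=(1 6 8 7)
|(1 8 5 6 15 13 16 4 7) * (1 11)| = |(1 8 5 6 15 13 16 4 7 11)| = 10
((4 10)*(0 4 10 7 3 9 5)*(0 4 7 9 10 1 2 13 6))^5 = ((0 7 3 10 1 2 13 6)(4 9 5))^5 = (0 2 3 6 1 7 13 10)(4 5 9)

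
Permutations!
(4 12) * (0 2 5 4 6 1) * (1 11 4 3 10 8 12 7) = (0 2 5 3 10 8 12 6 11 4 7 1) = [2, 0, 5, 10, 7, 3, 11, 1, 12, 9, 8, 4, 6]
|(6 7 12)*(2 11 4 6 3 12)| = |(2 11 4 6 7)(3 12)| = 10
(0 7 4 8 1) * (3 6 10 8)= (0 7 4 3 6 10 8 1)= [7, 0, 2, 6, 3, 5, 10, 4, 1, 9, 8]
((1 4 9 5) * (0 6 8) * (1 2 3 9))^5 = (0 8 6)(1 4)(2 3 9 5)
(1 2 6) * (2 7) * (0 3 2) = (0 3 2 6 1 7) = [3, 7, 6, 2, 4, 5, 1, 0]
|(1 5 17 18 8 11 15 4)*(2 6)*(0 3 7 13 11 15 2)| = |(0 3 7 13 11 2 6)(1 5 17 18 8 15 4)| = 7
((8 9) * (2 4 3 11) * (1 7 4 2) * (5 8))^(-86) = ((1 7 4 3 11)(5 8 9))^(-86) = (1 11 3 4 7)(5 8 9)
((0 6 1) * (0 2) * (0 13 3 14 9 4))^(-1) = ((0 6 1 2 13 3 14 9 4))^(-1) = (0 4 9 14 3 13 2 1 6)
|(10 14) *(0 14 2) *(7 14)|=|(0 7 14 10 2)|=5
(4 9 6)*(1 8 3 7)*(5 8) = (1 5 8 3 7)(4 9 6) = [0, 5, 2, 7, 9, 8, 4, 1, 3, 6]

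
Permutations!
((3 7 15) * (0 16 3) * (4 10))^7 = (0 3 15 16 7)(4 10)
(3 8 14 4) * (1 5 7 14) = (1 5 7 14 4 3 8) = [0, 5, 2, 8, 3, 7, 6, 14, 1, 9, 10, 11, 12, 13, 4]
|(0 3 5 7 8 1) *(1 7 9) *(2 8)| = 15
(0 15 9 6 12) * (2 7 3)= (0 15 9 6 12)(2 7 3)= [15, 1, 7, 2, 4, 5, 12, 3, 8, 6, 10, 11, 0, 13, 14, 9]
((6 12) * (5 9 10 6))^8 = (5 6 9 12 10) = ((5 9 10 6 12))^8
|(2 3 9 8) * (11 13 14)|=12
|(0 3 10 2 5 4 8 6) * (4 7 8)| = 8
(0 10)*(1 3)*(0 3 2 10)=(1 2 10 3)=[0, 2, 10, 1, 4, 5, 6, 7, 8, 9, 3]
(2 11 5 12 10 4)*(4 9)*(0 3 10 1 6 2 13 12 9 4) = (0 3 10 4 13 12 1 6 2 11 5 9) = [3, 6, 11, 10, 13, 9, 2, 7, 8, 0, 4, 5, 1, 12]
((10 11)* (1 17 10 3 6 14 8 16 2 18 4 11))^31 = (1 17 10)(2 3 16 11 8 4 14 18 6)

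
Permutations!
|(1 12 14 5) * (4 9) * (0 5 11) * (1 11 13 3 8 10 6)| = 24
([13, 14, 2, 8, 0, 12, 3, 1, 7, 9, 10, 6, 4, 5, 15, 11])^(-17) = (0 12 13 4 5)(1 7 8 3 6 11 15 14)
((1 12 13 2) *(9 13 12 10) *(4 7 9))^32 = (1 9 10 13 4 2 7)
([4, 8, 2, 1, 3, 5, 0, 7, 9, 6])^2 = (0 3 8 6 4 1 9)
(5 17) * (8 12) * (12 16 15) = (5 17)(8 16 15 12) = [0, 1, 2, 3, 4, 17, 6, 7, 16, 9, 10, 11, 8, 13, 14, 12, 15, 5]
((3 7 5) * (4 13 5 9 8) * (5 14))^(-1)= (3 5 14 13 4 8 9 7)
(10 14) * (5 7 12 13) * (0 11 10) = [11, 1, 2, 3, 4, 7, 6, 12, 8, 9, 14, 10, 13, 5, 0] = (0 11 10 14)(5 7 12 13)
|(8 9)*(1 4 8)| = 4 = |(1 4 8 9)|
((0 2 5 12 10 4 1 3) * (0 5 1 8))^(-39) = (0 10 3)(1 8 12)(2 4 5) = ((0 2 1 3 5 12 10 4 8))^(-39)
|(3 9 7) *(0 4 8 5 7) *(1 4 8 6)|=6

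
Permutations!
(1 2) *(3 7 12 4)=(1 2)(3 7 12 4)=[0, 2, 1, 7, 3, 5, 6, 12, 8, 9, 10, 11, 4]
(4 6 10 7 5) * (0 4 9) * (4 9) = (0 9)(4 6 10 7 5) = [9, 1, 2, 3, 6, 4, 10, 5, 8, 0, 7]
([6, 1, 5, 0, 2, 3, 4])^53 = [3, 1, 4, 5, 6, 2, 0]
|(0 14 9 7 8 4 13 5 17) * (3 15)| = 18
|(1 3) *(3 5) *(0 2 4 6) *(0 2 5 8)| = 15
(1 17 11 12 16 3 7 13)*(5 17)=[0, 5, 2, 7, 4, 17, 6, 13, 8, 9, 10, 12, 16, 1, 14, 15, 3, 11]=(1 5 17 11 12 16 3 7 13)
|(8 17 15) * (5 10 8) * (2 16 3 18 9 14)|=|(2 16 3 18 9 14)(5 10 8 17 15)|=30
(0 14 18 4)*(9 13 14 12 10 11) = (0 12 10 11 9 13 14 18 4) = [12, 1, 2, 3, 0, 5, 6, 7, 8, 13, 11, 9, 10, 14, 18, 15, 16, 17, 4]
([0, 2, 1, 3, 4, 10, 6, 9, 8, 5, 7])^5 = [0, 2, 1, 3, 4, 10, 6, 9, 8, 5, 7]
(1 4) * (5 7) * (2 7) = [0, 4, 7, 3, 1, 2, 6, 5] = (1 4)(2 7 5)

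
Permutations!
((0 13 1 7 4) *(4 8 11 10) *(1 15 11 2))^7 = ((0 13 15 11 10 4)(1 7 8 2))^7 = (0 13 15 11 10 4)(1 2 8 7)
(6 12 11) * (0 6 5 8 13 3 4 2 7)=(0 6 12 11 5 8 13 3 4 2 7)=[6, 1, 7, 4, 2, 8, 12, 0, 13, 9, 10, 5, 11, 3]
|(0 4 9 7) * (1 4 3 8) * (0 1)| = |(0 3 8)(1 4 9 7)| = 12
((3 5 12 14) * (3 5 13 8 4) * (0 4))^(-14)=((0 4 3 13 8)(5 12 14))^(-14)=(0 4 3 13 8)(5 12 14)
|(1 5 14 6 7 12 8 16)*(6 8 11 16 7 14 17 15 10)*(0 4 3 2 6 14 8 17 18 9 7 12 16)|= 24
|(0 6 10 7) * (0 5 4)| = |(0 6 10 7 5 4)| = 6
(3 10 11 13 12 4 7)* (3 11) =[0, 1, 2, 10, 7, 5, 6, 11, 8, 9, 3, 13, 4, 12] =(3 10)(4 7 11 13 12)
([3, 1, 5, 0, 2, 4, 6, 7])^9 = [3, 1, 2, 0, 4, 5, 6, 7]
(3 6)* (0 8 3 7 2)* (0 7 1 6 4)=[8, 6, 7, 4, 0, 5, 1, 2, 3]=(0 8 3 4)(1 6)(2 7)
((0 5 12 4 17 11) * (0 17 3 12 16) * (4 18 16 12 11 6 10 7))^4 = (0 16 18 12 5)(3 10 11 7 17 4 6)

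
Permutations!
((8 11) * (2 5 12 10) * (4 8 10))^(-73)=(2 8 5 11 12 10 4)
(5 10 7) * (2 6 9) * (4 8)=(2 6 9)(4 8)(5 10 7)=[0, 1, 6, 3, 8, 10, 9, 5, 4, 2, 7]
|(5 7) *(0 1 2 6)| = |(0 1 2 6)(5 7)| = 4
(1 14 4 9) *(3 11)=(1 14 4 9)(3 11)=[0, 14, 2, 11, 9, 5, 6, 7, 8, 1, 10, 3, 12, 13, 4]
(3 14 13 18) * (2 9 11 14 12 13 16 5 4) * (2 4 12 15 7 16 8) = (2 9 11 14 8)(3 15 7 16 5 12 13 18) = [0, 1, 9, 15, 4, 12, 6, 16, 2, 11, 10, 14, 13, 18, 8, 7, 5, 17, 3]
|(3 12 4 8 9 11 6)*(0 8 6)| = |(0 8 9 11)(3 12 4 6)| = 4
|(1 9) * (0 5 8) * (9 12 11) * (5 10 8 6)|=|(0 10 8)(1 12 11 9)(5 6)|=12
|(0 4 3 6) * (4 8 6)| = |(0 8 6)(3 4)| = 6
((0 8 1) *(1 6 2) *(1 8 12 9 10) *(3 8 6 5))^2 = ((0 12 9 10 1)(2 6)(3 8 5))^2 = (0 9 1 12 10)(3 5 8)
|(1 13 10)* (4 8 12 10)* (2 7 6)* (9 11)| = 6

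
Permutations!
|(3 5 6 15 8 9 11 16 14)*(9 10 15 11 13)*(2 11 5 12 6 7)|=18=|(2 11 16 14 3 12 6 5 7)(8 10 15)(9 13)|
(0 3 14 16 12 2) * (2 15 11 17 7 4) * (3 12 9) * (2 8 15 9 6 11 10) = [12, 1, 0, 14, 8, 5, 11, 4, 15, 3, 2, 17, 9, 13, 16, 10, 6, 7] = (0 12 9 3 14 16 6 11 17 7 4 8 15 10 2)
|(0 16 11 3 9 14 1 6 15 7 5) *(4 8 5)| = 13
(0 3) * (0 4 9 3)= [0, 1, 2, 4, 9, 5, 6, 7, 8, 3]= (3 4 9)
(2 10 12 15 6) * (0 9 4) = (0 9 4)(2 10 12 15 6) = [9, 1, 10, 3, 0, 5, 2, 7, 8, 4, 12, 11, 15, 13, 14, 6]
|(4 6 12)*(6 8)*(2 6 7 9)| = |(2 6 12 4 8 7 9)| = 7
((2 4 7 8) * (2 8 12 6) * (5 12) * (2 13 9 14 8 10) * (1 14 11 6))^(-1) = ((1 14 8 10 2 4 7 5 12)(6 13 9 11))^(-1) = (1 12 5 7 4 2 10 8 14)(6 11 9 13)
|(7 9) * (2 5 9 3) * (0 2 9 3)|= 6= |(0 2 5 3 9 7)|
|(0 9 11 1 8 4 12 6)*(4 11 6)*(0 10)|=|(0 9 6 10)(1 8 11)(4 12)|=12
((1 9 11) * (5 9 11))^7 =(1 11)(5 9)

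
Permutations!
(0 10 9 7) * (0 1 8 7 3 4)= [10, 8, 2, 4, 0, 5, 6, 1, 7, 3, 9]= (0 10 9 3 4)(1 8 7)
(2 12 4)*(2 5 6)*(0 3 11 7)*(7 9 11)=[3, 1, 12, 7, 5, 6, 2, 0, 8, 11, 10, 9, 4]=(0 3 7)(2 12 4 5 6)(9 11)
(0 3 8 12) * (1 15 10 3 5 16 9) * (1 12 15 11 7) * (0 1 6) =(0 5 16 9 12 1 11 7 6)(3 8 15 10) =[5, 11, 2, 8, 4, 16, 0, 6, 15, 12, 3, 7, 1, 13, 14, 10, 9]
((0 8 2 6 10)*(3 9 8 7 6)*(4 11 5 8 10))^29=((0 7 6 4 11 5 8 2 3 9 10))^29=(0 2 4 10 8 6 9 5 7 3 11)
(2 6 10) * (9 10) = (2 6 9 10) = [0, 1, 6, 3, 4, 5, 9, 7, 8, 10, 2]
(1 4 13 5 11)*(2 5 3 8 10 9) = [0, 4, 5, 8, 13, 11, 6, 7, 10, 2, 9, 1, 12, 3] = (1 4 13 3 8 10 9 2 5 11)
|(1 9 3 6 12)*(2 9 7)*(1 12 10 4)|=|(12)(1 7 2 9 3 6 10 4)|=8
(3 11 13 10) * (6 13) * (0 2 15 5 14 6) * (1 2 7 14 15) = [7, 2, 1, 11, 4, 15, 13, 14, 8, 9, 3, 0, 12, 10, 6, 5] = (0 7 14 6 13 10 3 11)(1 2)(5 15)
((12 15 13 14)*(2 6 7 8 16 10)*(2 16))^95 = (2 8 7 6)(10 16)(12 14 13 15)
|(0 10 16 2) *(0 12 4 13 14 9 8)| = 10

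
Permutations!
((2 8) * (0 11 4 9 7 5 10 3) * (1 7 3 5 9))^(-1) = ((0 11 4 1 7 9 3)(2 8)(5 10))^(-1) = (0 3 9 7 1 4 11)(2 8)(5 10)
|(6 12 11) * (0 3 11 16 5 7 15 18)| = 10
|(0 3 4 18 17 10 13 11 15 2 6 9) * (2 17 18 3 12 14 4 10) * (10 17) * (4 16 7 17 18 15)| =63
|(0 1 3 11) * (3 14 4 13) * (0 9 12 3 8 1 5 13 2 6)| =36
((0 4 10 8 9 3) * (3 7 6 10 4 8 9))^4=(10)(0 8 3)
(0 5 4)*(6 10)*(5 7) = (0 7 5 4)(6 10) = [7, 1, 2, 3, 0, 4, 10, 5, 8, 9, 6]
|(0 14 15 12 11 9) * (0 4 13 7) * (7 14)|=|(0 7)(4 13 14 15 12 11 9)|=14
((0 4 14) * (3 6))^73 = (0 4 14)(3 6)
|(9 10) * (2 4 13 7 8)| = |(2 4 13 7 8)(9 10)| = 10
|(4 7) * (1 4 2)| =|(1 4 7 2)| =4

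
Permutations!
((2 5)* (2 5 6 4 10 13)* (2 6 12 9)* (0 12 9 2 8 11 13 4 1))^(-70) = (0 2 8 13 1 12 9 11 6)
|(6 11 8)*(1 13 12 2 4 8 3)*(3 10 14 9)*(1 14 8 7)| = 12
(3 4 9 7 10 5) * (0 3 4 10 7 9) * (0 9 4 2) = (0 3 10 5 2)(4 9) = [3, 1, 0, 10, 9, 2, 6, 7, 8, 4, 5]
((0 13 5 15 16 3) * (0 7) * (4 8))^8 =((0 13 5 15 16 3 7)(4 8))^8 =(0 13 5 15 16 3 7)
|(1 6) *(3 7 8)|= 6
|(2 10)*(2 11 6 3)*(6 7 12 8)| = 8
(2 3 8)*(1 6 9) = (1 6 9)(2 3 8) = [0, 6, 3, 8, 4, 5, 9, 7, 2, 1]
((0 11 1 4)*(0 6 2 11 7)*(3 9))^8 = (1 2 4 11 6)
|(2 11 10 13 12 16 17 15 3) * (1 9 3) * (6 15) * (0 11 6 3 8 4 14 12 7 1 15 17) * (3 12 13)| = 63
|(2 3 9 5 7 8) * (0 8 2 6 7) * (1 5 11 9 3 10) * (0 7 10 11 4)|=11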